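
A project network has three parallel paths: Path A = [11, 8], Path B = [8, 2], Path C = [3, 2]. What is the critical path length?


Path A: 11 + 8 = 19
Path B: 8 + 2 = 10
Path C: 3 + 2 = 5
Critical path = longest = max(19, 10, 5)
= 19 (Path A)


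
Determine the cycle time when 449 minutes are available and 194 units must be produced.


Cycle time = available time / demand
= 449 / 194
= 2.31 min/unit


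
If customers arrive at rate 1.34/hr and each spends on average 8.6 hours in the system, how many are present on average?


Little's law: L = λ × W
= 1.34 × 8.6
= 11.52


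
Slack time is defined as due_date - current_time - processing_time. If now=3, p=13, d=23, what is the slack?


Slack = due - current_time - processing
= 23 - 3 - 13
= 7


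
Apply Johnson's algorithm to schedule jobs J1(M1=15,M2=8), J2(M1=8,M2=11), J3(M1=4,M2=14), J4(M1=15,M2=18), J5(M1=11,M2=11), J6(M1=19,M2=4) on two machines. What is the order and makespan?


Johnson's rule:
Group 1 (M1≤M2, sort by M1): ['J3', 'J2', 'J5', 'J4']
Group 2 (M1>M2, sort desc M2): ['J1', 'J6']
Sequence: J3 → J2 → J5 → J4 → J1 → J6
Makespan calculation:
  J3: M1 done=4, M2 done=18
  J2: M1 done=12, M2 done=29
  J5: M1 done=23, M2 done=40
  J4: M1 done=38, M2 done=58
  J1: M1 done=53, M2 done=66
  J6: M1 done=72, M2 done=76
= Sequence: J3 → J2 → J5 → J4 → J1 → J6, Makespan: 76


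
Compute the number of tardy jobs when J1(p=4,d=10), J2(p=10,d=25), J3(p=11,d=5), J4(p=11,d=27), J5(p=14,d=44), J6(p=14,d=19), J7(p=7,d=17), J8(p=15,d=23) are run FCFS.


Completion vs due date:
  J1: C=4, d=10 → on time
  J2: C=14, d=25 → on time
  J3: C=25, d=5 → TARDY
  J4: C=36, d=27 → TARDY
  J5: C=50, d=44 → TARDY
  J6: C=64, d=19 → TARDY
  J7: C=71, d=17 → TARDY
  J8: C=86, d=23 → TARDY
Tardy jobs: J3, J4, J5, J6, J7, J8
Count = 6


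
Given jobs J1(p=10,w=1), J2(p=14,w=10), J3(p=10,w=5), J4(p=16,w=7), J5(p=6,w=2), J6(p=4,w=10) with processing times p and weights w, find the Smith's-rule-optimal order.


WSPT (Smith's rule): sort by p/w ascending
  J6: p/w = 4/10 = 0.400
  J2: p/w = 14/10 = 1.400
  J3: p/w = 10/5 = 2.000
  J4: p/w = 16/7 = 2.286
  J5: p/w = 6/2 = 3.000
  J1: p/w = 10/1 = 10.000
Order: J6 → J2 → J3 → J4 → J5 → J1


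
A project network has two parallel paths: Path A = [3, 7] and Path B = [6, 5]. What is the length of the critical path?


Path A: 3 + 7 = 10
Path B: 6 + 5 = 11
Critical path = longest = max(10, 11)
= 11 (Path B)


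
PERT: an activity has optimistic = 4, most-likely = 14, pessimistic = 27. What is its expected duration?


te = (o + 4m + p) / 6
= (4 + 4×14 + 27) / 6
= (4 + 56 + 27) / 6
= 87 / 6
= 14.50


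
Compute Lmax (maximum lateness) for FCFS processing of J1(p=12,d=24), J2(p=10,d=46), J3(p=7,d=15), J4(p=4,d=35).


Lateness per job (L = C - d):
  J1: C=12, d=24, L=-12
  J2: C=22, d=46, L=-24
  J3: C=29, d=15, L=14
  J4: C=33, d=35, L=-2
Lmax = max(-12, -24, 14, -2)
= 14


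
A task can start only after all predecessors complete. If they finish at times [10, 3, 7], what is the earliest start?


ES = max of all predecessor completion times
Predecessors: [10, 3, 7]
ES = max(10, 3, 7)
= 10


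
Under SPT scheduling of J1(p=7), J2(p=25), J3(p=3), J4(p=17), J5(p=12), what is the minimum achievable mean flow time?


SPT order: J3 → J1 → J5 → J4 → J2
Completion times:
  J3: C=3
  J1: C=10
  J5: C=22
  J4: C=39
  J2: C=64
Sum = 138, n = 5
Mean flow = 138/5
= 27.60


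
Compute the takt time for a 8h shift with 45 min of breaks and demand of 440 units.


Available = 8×60 - 45 = 435 min
Takt time = 435 / 440
= 0.99 min/unit


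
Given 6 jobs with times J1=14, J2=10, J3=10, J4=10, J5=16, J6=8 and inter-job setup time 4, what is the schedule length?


Makespan = Σ processing + (n-1) × setup
= (14 + 10 + 10 + 10 + 16 + 8) + (6-1)×4
= 68 + 20
= 88 time units


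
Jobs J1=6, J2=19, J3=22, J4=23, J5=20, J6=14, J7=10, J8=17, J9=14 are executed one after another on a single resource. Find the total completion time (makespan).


Sequential makespan: sum all processing times
= 6 + 19 + 22 + 23 + 20 + 14 + 10 + 17 + 14
= 145 time units


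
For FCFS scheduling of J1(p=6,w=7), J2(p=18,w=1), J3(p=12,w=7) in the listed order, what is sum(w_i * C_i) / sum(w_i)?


Completion times:
  J1: C=6, w×C=7×6=42
  J2: C=24, w×C=1×24=24
  J3: C=36, w×C=7×36=252
Sum w×C = 318
Sum w = 15
Weighted avg = 318/15
= 21.20


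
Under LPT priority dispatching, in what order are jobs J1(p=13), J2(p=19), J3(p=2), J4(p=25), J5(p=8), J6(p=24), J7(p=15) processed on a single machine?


LPT: sort by longest processing time first
  J4: p=25
  J6: p=24
  J2: p=19
  J7: p=15
  J1: p=13
  J5: p=8
  J3: p=2
Order: J4 → J6 → J2 → J7 → J1 → J5 → J3


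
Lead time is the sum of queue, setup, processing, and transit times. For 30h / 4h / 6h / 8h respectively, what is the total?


Lead time = queue + setup + processing + transit
= 30 + 4 + 6 + 8
= 48 hours


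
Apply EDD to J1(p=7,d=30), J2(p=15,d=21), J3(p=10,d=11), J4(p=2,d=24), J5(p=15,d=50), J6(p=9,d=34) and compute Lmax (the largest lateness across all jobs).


EDD order: J3 → J2 → J4 → J1 → J6 → J5
Completion and lateness:
  J3: C=10, d=11, L=10-11=-1
  J2: C=25, d=21, L=25-21=4
  J4: C=27, d=24, L=27-24=3
  J1: C=34, d=30, L=34-30=4
  J6: C=43, d=34, L=43-34=9
  J5: C=58, d=50, L=58-50=8
Lmax = max(-1, 4, 3, 4, 9, 8)
= 9


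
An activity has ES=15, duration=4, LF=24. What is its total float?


EF = ES + duration = 15 + 4 = 19
LS = LF - duration = 24 - 4 = 20
Total Float = LF - EF = 24 - 19
(or LS - ES = 20 - 15)
= 5


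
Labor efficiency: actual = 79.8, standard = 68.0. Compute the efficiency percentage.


Efficiency = (actual / standard) × 100
= (79.8 / 68.0) × 100
= 117.4%


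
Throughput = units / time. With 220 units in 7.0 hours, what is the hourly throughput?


Throughput = units / time
= 220 / 7.0
= 31.4 units/hour


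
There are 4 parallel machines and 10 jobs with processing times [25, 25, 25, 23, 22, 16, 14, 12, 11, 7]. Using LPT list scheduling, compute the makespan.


Jobs (LPT sorted): [25, 25, 25, 23, 22, 16, 14, 12, 11, 7]
Machines: 4
  J=25 → Machine 1 (load: 0+25=25)
  J=25 → Machine 2 (load: 0+25=25)
  J=25 → Machine 3 (load: 0+25=25)
  J=23 → Machine 4 (load: 0+23=23)
  J=22 → Machine 4 (load: 23+22=45)
  J=16 → Machine 1 (load: 25+16=41)
  J=14 → Machine 2 (load: 25+14=39)
  J=12 → Machine 3 (load: 25+12=37)
  J=11 → Machine 3 (load: 37+11=48)
  J=7 → Machine 2 (load: 39+7=46)
Machine loads: [41, 46, 48, 45]
Makespan = max = 48 time units


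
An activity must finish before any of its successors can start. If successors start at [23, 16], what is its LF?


LF = min of all successor start times
Successors start at: [23, 16]
LF = min(23, 16)
= 16


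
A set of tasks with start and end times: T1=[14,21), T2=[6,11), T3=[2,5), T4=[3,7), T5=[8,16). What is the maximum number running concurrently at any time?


Check each time point for overlaps:
  t=3: 2 tasks active (T3, T4)
Max concurrent = 2


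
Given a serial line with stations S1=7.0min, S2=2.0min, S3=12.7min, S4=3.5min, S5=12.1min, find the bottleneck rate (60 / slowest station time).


Bottleneck = longest station time
Station times: [7.0, 2.0, 12.7, 3.5, 12.1]
Max = 12.7 min
Rate = 60 / 12.7
= 4.72 units/hour (bottleneck: 12.7min)


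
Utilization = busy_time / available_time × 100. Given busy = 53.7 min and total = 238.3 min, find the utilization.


Utilization = busy / total × 100
= 53.7 / 238.3 × 100
= 22.5%


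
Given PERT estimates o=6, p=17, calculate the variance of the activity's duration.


σ² = ((p - o) / 6)² = (p - o)² / 36
= (17 - 6)² / 36
= 11² / 36
= 121 / 36
= 3.3611


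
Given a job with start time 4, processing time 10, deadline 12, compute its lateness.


Completion = 4 + 10 = 14
Lateness = C - d = 14 - 12
= 2


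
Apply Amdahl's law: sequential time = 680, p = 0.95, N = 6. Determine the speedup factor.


Amdahl's law: T_p = T × ((1-p) + p/N)
= 680 × ((1-0.95) + 0.95/6)
= 680 × (0.05 + 0.1583)
= 680 × 0.2083
= 141.67
Speedup = 680/141.67
= 4.80×


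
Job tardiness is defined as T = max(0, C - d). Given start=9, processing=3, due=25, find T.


Completion = start + processing = 9 + 3 = 12
Tardiness = max(0, C - d) = max(0, 12 - 25)
= max(0, -13)
= 0


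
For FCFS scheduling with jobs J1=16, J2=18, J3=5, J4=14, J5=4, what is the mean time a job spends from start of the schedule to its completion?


Completion times:
  J1: completes at 16
  J2: completes at 34
  J3: completes at 39
  J4: completes at 53
  J5: completes at 57
Sum = 199
Average = 199/5
= 39.80


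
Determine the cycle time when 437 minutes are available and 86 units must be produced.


Cycle time = available time / demand
= 437 / 86
= 5.08 min/unit


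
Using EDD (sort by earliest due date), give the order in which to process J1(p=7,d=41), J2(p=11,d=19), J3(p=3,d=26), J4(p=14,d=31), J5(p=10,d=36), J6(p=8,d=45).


EDD: sort by earliest due date
  J2: d=19, p=11
  J3: d=26, p=3
  J4: d=31, p=14
  J5: d=36, p=10
  J1: d=41, p=7
  J6: d=45, p=8
Order: J2 → J3 → J4 → J5 → J1 → J6


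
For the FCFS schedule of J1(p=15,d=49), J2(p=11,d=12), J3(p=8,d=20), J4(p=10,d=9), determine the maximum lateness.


Lateness per job (L = C - d):
  J1: C=15, d=49, L=-34
  J2: C=26, d=12, L=14
  J3: C=34, d=20, L=14
  J4: C=44, d=9, L=35
Lmax = max(-34, 14, 14, 35)
= 35


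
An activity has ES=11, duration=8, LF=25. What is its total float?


EF = ES + duration = 11 + 8 = 19
LS = LF - duration = 25 - 8 = 17
Total Float = LF - EF = 25 - 19
(or LS - ES = 17 - 11)
= 6


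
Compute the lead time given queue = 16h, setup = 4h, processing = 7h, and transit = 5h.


Lead time = queue + setup + processing + transit
= 16 + 4 + 7 + 5
= 32 hours


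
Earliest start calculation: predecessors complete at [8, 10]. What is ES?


ES = max of all predecessor completion times
Predecessors: [8, 10]
ES = max(8, 10)
= 10


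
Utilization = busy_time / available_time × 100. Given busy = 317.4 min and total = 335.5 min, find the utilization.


Utilization = busy / total × 100
= 317.4 / 335.5 × 100
= 94.6%


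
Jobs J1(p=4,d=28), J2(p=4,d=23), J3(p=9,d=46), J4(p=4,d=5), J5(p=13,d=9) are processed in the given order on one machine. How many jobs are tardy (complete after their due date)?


Completion vs due date:
  J1: C=4, d=28 → on time
  J2: C=8, d=23 → on time
  J3: C=17, d=46 → on time
  J4: C=21, d=5 → TARDY
  J5: C=34, d=9 → TARDY
Tardy jobs: J4, J5
Count = 2


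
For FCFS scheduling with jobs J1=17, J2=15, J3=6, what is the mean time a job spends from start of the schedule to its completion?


Completion times:
  J1: completes at 17
  J2: completes at 32
  J3: completes at 38
Sum = 87
Average = 87/3
= 29.00


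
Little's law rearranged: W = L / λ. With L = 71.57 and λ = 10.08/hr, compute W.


Little's law: L = λW → W = L / λ
= 71.57 / 10.08
= 7.10 hours


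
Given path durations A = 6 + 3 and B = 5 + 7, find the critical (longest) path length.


Path A: 6 + 3 = 9
Path B: 5 + 7 = 12
Critical path = longest = max(9, 12)
= 12 (Path B)


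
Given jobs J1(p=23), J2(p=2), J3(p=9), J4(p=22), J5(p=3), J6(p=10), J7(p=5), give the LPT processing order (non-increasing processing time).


LPT: sort by longest processing time first
  J1: p=23
  J4: p=22
  J6: p=10
  J3: p=9
  J7: p=5
  J5: p=3
  J2: p=2
Order: J1 → J4 → J6 → J3 → J7 → J5 → J2


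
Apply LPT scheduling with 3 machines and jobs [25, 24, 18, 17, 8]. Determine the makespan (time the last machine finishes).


Jobs (LPT sorted): [25, 24, 18, 17, 8]
Machines: 3
  J=25 → Machine 1 (load: 0+25=25)
  J=24 → Machine 2 (load: 0+24=24)
  J=18 → Machine 3 (load: 0+18=18)
  J=17 → Machine 3 (load: 18+17=35)
  J=8 → Machine 2 (load: 24+8=32)
Machine loads: [25, 32, 35]
Makespan = max = 35 time units


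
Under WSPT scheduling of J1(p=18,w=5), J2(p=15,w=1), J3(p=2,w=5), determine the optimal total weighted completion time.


WSPT order (by p/w): J3 → J1 → J2
  J3: C=2, w·C=5×2=10
  J1: C=20, w·C=5×20=100
  J2: C=35, w·C=1×35=35
Σ w·C = 145
= 145


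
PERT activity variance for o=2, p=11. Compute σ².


σ² = ((p - o) / 6)² = (p - o)² / 36
= (11 - 2)² / 36
= 9² / 36
= 81 / 36
= 2.2500


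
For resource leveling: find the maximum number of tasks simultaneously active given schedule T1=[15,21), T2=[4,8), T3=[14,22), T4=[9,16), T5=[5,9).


Check each time point for overlaps:
  t=15: 3 tasks active (T1, T3, T4)
Max concurrent = 3


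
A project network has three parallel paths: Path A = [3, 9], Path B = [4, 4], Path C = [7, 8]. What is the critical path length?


Path A: 3 + 9 = 12
Path B: 4 + 4 = 8
Path C: 7 + 8 = 15
Critical path = longest = max(12, 8, 15)
= 15 (Path C)


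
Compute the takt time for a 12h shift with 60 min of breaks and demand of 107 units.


Available = 12×60 - 60 = 660 min
Takt time = 660 / 107
= 6.17 min/unit


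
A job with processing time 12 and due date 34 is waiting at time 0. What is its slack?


Slack = due - current_time - processing
= 34 - 0 - 12
= 22


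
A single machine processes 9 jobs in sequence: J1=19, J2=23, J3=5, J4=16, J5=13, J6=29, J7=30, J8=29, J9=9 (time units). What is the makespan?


Sequential makespan: sum all processing times
= 19 + 23 + 5 + 16 + 13 + 29 + 30 + 29 + 9
= 173 time units


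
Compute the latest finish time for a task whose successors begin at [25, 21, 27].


LF = min of all successor start times
Successors start at: [25, 21, 27]
LF = min(25, 21, 27)
= 21


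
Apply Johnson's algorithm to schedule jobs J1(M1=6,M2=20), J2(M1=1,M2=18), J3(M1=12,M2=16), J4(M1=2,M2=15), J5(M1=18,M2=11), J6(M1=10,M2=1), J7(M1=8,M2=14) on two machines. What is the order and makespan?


Johnson's rule:
Group 1 (M1≤M2, sort by M1): ['J2', 'J4', 'J1', 'J7', 'J3']
Group 2 (M1>M2, sort desc M2): ['J5', 'J6']
Sequence: J2 → J4 → J1 → J7 → J3 → J5 → J6
Makespan calculation:
  J2: M1 done=1, M2 done=19
  J4: M1 done=3, M2 done=34
  J1: M1 done=9, M2 done=54
  J7: M1 done=17, M2 done=68
  J3: M1 done=29, M2 done=84
  J5: M1 done=47, M2 done=95
  J6: M1 done=57, M2 done=96
= Sequence: J2 → J4 → J1 → J7 → J3 → J5 → J6, Makespan: 96


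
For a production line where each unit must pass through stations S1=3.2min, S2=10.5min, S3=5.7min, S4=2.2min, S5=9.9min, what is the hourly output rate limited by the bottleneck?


Bottleneck = longest station time
Station times: [3.2, 10.5, 5.7, 2.2, 9.9]
Max = 10.5 min
Rate = 60 / 10.5
= 5.71 units/hour (bottleneck: 10.5min)


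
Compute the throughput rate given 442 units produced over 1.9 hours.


Throughput = units / time
= 442 / 1.9
= 232.6 units/hour


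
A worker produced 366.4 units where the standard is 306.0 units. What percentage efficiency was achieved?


Efficiency = (actual / standard) × 100
= (366.4 / 306.0) × 100
= 119.7%


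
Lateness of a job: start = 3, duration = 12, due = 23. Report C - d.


Completion = 3 + 12 = 15
Lateness = C - d = 15 - 23
= -8


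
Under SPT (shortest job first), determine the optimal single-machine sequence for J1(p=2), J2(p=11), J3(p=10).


SPT: sort by shortest processing time
  J1: p=2
  J3: p=10
  J2: p=11
Order: J1 → J3 → J2


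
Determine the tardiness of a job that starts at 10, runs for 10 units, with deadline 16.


Completion = start + processing = 10 + 10 = 20
Tardiness = max(0, C - d) = max(0, 20 - 16)
= max(0, 4)
= 4


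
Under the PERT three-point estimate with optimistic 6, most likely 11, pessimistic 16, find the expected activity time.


te = (o + 4m + p) / 6
= (6 + 4×11 + 16) / 6
= (6 + 44 + 16) / 6
= 66 / 6
= 11.00


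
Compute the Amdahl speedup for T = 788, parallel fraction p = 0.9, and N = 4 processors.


Amdahl's law: T_p = T × ((1-p) + p/N)
= 788 × ((1-0.9) + 0.9/4)
= 788 × (0.10 + 0.2250)
= 788 × 0.3250
= 256.10
Speedup = 788/256.10
= 3.08×


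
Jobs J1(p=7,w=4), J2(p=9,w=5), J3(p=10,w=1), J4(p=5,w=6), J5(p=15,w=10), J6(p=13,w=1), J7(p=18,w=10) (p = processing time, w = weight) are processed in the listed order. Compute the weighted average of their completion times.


Completion times:
  J1: C=7, w×C=4×7=28
  J2: C=16, w×C=5×16=80
  J3: C=26, w×C=1×26=26
  J4: C=31, w×C=6×31=186
  J5: C=46, w×C=10×46=460
  J6: C=59, w×C=1×59=59
  J7: C=77, w×C=10×77=770
Sum w×C = 1609
Sum w = 37
Weighted avg = 1609/37
= 43.49


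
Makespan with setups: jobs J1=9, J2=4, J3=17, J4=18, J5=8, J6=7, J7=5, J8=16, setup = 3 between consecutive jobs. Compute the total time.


Makespan = Σ processing + (n-1) × setup
= (9 + 4 + 17 + 18 + 8 + 7 + 5 + 16) + (8-1)×3
= 84 + 21
= 105 time units


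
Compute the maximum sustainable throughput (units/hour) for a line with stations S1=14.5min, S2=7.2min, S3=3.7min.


Bottleneck = longest station time
Station times: [14.5, 7.2, 3.7]
Max = 14.5 min
Rate = 60 / 14.5
= 4.14 units/hour (bottleneck: 14.5min)


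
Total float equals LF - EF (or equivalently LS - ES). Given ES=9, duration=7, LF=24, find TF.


EF = ES + duration = 9 + 7 = 16
LS = LF - duration = 24 - 7 = 17
Total Float = LF - EF = 24 - 16
(or LS - ES = 17 - 9)
= 8


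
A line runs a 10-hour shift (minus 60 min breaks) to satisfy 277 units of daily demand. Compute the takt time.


Available = 10×60 - 60 = 540 min
Takt time = 540 / 277
= 1.95 min/unit


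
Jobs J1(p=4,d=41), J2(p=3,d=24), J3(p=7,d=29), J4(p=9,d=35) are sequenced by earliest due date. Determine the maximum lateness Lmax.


EDD order: J2 → J3 → J4 → J1
Completion and lateness:
  J2: C=3, d=24, L=3-24=-21
  J3: C=10, d=29, L=10-29=-19
  J4: C=19, d=35, L=19-35=-16
  J1: C=23, d=41, L=23-41=-18
Lmax = max(-21, -19, -16, -18)
= -16


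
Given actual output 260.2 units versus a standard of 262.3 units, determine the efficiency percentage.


Efficiency = (actual / standard) × 100
= (260.2 / 262.3) × 100
= 99.2%


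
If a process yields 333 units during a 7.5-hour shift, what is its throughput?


Throughput = units / time
= 333 / 7.5
= 44.4 units/hour


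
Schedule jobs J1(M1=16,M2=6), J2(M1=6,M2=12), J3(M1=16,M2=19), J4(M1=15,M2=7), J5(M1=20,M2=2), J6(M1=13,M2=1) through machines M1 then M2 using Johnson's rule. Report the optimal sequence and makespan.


Johnson's rule:
Group 1 (M1≤M2, sort by M1): ['J2', 'J3']
Group 2 (M1>M2, sort desc M2): ['J4', 'J1', 'J5', 'J6']
Sequence: J2 → J3 → J4 → J1 → J5 → J6
Makespan calculation:
  J2: M1 done=6, M2 done=18
  J3: M1 done=22, M2 done=41
  J4: M1 done=37, M2 done=48
  J1: M1 done=53, M2 done=59
  J5: M1 done=73, M2 done=75
  J6: M1 done=86, M2 done=87
= Sequence: J2 → J3 → J4 → J1 → J5 → J6, Makespan: 87


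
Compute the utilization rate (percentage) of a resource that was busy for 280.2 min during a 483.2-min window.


Utilization = busy / total × 100
= 280.2 / 483.2 × 100
= 58.0%


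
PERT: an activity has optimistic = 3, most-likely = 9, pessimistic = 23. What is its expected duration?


te = (o + 4m + p) / 6
= (3 + 4×9 + 23) / 6
= (3 + 36 + 23) / 6
= 62 / 6
= 10.33


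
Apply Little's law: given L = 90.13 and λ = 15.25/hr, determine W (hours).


Little's law: L = λW → W = L / λ
= 90.13 / 15.25
= 5.91 hours


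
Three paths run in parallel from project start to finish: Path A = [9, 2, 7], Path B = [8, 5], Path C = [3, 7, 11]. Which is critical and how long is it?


Path A: 9 + 2 + 7 = 18
Path B: 8 + 5 = 13
Path C: 3 + 7 + 11 = 21
Critical path = longest = max(18, 13, 21)
= 21 (Path C)


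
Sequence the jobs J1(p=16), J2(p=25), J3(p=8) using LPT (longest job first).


LPT: sort by longest processing time first
  J2: p=25
  J1: p=16
  J3: p=8
Order: J2 → J1 → J3


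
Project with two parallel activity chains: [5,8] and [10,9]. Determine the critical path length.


Path A: 5 + 8 = 13
Path B: 10 + 9 = 19
Critical path = longest = max(13, 19)
= 19 (Path B)


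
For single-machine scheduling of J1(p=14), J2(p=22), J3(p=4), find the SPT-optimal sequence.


SPT: sort by shortest processing time
  J3: p=4
  J1: p=14
  J2: p=22
Order: J3 → J1 → J2


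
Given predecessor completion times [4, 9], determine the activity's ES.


ES = max of all predecessor completion times
Predecessors: [4, 9]
ES = max(4, 9)
= 9


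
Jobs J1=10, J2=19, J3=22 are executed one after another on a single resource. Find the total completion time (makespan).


Sequential makespan: sum all processing times
= 10 + 19 + 22
= 51 time units


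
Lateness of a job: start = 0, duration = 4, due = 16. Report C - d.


Completion = 0 + 4 = 4
Lateness = C - d = 4 - 16
= -12


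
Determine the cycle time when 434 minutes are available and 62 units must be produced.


Cycle time = available time / demand
= 434 / 62
= 7.00 min/unit


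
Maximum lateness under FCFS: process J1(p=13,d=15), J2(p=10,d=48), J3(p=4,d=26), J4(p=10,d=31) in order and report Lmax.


Lateness per job (L = C - d):
  J1: C=13, d=15, L=-2
  J2: C=23, d=48, L=-25
  J3: C=27, d=26, L=1
  J4: C=37, d=31, L=6
Lmax = max(-2, -25, 1, 6)
= 6


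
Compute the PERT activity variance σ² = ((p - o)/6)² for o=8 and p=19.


σ² = ((p - o) / 6)² = (p - o)² / 36
= (19 - 8)² / 36
= 11² / 36
= 121 / 36
= 3.3611


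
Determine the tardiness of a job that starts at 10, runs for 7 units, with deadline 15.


Completion = start + processing = 10 + 7 = 17
Tardiness = max(0, C - d) = max(0, 17 - 15)
= max(0, 2)
= 2


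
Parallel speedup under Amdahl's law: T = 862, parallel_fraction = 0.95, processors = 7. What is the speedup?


Amdahl's law: T_p = T × ((1-p) + p/N)
= 862 × ((1-0.95) + 0.95/7)
= 862 × (0.05 + 0.1357)
= 862 × 0.1857
= 160.09
Speedup = 862/160.09
= 5.38×


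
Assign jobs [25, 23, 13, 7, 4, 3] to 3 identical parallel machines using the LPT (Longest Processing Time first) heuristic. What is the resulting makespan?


Jobs (LPT sorted): [25, 23, 13, 7, 4, 3]
Machines: 3
  J=25 → Machine 1 (load: 0+25=25)
  J=23 → Machine 2 (load: 0+23=23)
  J=13 → Machine 3 (load: 0+13=13)
  J=7 → Machine 3 (load: 13+7=20)
  J=4 → Machine 3 (load: 20+4=24)
  J=3 → Machine 2 (load: 23+3=26)
Machine loads: [25, 26, 24]
Makespan = max = 26 time units


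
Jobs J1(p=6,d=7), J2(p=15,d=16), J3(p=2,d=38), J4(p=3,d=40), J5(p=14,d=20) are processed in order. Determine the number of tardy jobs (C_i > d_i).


Completion vs due date:
  J1: C=6, d=7 → on time
  J2: C=21, d=16 → TARDY
  J3: C=23, d=38 → on time
  J4: C=26, d=40 → on time
  J5: C=40, d=20 → TARDY
Tardy jobs: J2, J5
Count = 2


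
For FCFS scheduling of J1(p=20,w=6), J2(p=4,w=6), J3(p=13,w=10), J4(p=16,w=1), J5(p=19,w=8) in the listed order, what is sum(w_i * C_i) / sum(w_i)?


Completion times:
  J1: C=20, w×C=6×20=120
  J2: C=24, w×C=6×24=144
  J3: C=37, w×C=10×37=370
  J4: C=53, w×C=1×53=53
  J5: C=72, w×C=8×72=576
Sum w×C = 1263
Sum w = 31
Weighted avg = 1263/31
= 40.74


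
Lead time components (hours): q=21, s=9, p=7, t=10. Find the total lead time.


Lead time = queue + setup + processing + transit
= 21 + 9 + 7 + 10
= 47 hours


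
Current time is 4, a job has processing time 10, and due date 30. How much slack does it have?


Slack = due - current_time - processing
= 30 - 4 - 10
= 16


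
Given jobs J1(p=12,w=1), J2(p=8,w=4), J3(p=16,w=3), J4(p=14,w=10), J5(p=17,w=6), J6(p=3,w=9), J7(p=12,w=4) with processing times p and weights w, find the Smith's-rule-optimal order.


WSPT (Smith's rule): sort by p/w ascending
  J6: p/w = 3/9 = 0.333
  J4: p/w = 14/10 = 1.400
  J2: p/w = 8/4 = 2.000
  J5: p/w = 17/6 = 2.833
  J7: p/w = 12/4 = 3.000
  J3: p/w = 16/3 = 5.333
  J1: p/w = 12/1 = 12.000
Order: J6 → J4 → J2 → J5 → J7 → J3 → J1


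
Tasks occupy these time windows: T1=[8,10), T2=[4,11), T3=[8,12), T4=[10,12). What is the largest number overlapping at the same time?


Check each time point for overlaps:
  t=8: 3 tasks active (T1, T2, T3)
Max concurrent = 3


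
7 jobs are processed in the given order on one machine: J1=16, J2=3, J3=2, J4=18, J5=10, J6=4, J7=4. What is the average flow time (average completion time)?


Completion times:
  J1: completes at 16
  J2: completes at 19
  J3: completes at 21
  J4: completes at 39
  J5: completes at 49
  J6: completes at 53
  J7: completes at 57
Sum = 254
Average = 254/7
= 36.29


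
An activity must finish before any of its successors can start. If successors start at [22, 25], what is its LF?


LF = min of all successor start times
Successors start at: [22, 25]
LF = min(22, 25)
= 22


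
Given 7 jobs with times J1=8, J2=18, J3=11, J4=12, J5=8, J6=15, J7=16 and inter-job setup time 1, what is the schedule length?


Makespan = Σ processing + (n-1) × setup
= (8 + 18 + 11 + 12 + 8 + 15 + 16) + (7-1)×1
= 88 + 6
= 94 time units


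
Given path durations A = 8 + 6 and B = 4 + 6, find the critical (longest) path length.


Path A: 8 + 6 = 14
Path B: 4 + 6 = 10
Critical path = longest = max(14, 10)
= 14 (Path A)


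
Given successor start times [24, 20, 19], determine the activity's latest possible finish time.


LF = min of all successor start times
Successors start at: [24, 20, 19]
LF = min(24, 20, 19)
= 19


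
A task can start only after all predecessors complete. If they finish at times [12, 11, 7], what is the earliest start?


ES = max of all predecessor completion times
Predecessors: [12, 11, 7]
ES = max(12, 11, 7)
= 12


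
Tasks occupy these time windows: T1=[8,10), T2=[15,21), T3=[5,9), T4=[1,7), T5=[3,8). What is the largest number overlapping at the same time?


Check each time point for overlaps:
  t=5: 3 tasks active (T3, T4, T5)
Max concurrent = 3


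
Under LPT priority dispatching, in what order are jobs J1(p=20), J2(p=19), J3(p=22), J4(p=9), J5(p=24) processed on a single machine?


LPT: sort by longest processing time first
  J5: p=24
  J3: p=22
  J1: p=20
  J2: p=19
  J4: p=9
Order: J5 → J3 → J1 → J2 → J4


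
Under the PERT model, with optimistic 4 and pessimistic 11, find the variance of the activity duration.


σ² = ((p - o) / 6)² = (p - o)² / 36
= (11 - 4)² / 36
= 7² / 36
= 49 / 36
= 1.3611


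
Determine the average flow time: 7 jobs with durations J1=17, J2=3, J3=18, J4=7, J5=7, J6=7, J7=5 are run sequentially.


Completion times:
  J1: completes at 17
  J2: completes at 20
  J3: completes at 38
  J4: completes at 45
  J5: completes at 52
  J6: completes at 59
  J7: completes at 64
Sum = 295
Average = 295/7
= 42.14


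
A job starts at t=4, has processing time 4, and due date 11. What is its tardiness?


Completion = start + processing = 4 + 4 = 8
Tardiness = max(0, C - d) = max(0, 8 - 11)
= max(0, -3)
= 0


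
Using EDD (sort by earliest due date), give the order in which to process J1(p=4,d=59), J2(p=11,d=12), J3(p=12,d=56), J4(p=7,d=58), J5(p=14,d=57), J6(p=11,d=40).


EDD: sort by earliest due date
  J2: d=12, p=11
  J6: d=40, p=11
  J3: d=56, p=12
  J5: d=57, p=14
  J4: d=58, p=7
  J1: d=59, p=4
Order: J2 → J6 → J3 → J5 → J4 → J1


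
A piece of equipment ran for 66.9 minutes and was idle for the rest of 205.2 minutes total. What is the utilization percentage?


Utilization = busy / total × 100
= 66.9 / 205.2 × 100
= 32.6%


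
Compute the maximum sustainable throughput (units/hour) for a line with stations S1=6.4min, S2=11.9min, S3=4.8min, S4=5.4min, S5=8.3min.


Bottleneck = longest station time
Station times: [6.4, 11.9, 4.8, 5.4, 8.3]
Max = 11.9 min
Rate = 60 / 11.9
= 5.04 units/hour (bottleneck: 11.9min)


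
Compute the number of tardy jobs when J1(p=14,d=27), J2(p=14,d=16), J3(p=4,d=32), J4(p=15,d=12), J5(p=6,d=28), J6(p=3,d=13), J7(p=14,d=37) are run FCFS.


Completion vs due date:
  J1: C=14, d=27 → on time
  J2: C=28, d=16 → TARDY
  J3: C=32, d=32 → on time
  J4: C=47, d=12 → TARDY
  J5: C=53, d=28 → TARDY
  J6: C=56, d=13 → TARDY
  J7: C=70, d=37 → TARDY
Tardy jobs: J2, J4, J5, J6, J7
Count = 5


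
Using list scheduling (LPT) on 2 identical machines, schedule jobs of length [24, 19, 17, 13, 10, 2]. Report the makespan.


Jobs (LPT sorted): [24, 19, 17, 13, 10, 2]
Machines: 2
  J=24 → Machine 1 (load: 0+24=24)
  J=19 → Machine 2 (load: 0+19=19)
  J=17 → Machine 2 (load: 19+17=36)
  J=13 → Machine 1 (load: 24+13=37)
  J=10 → Machine 2 (load: 36+10=46)
  J=2 → Machine 1 (load: 37+2=39)
Machine loads: [39, 46]
Makespan = max = 46 time units


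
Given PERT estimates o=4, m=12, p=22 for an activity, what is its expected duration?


te = (o + 4m + p) / 6
= (4 + 4×12 + 22) / 6
= (4 + 48 + 22) / 6
= 74 / 6
= 12.33


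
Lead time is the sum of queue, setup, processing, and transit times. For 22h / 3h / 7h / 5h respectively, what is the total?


Lead time = queue + setup + processing + transit
= 22 + 3 + 7 + 5
= 37 hours


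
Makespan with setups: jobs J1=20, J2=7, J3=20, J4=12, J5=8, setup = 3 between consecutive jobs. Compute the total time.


Makespan = Σ processing + (n-1) × setup
= (20 + 7 + 20 + 12 + 8) + (5-1)×3
= 67 + 12
= 79 time units


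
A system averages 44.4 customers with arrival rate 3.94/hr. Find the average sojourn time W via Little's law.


Little's law: L = λW → W = L / λ
= 44.4 / 3.94
= 11.27 hours


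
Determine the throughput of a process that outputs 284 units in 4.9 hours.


Throughput = units / time
= 284 / 4.9
= 58.0 units/hour


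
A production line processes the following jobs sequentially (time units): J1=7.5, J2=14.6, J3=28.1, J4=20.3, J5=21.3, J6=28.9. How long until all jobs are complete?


Sequential makespan: sum all processing times
= 7.5 + 14.6 + 28.1 + 20.3 + 21.3 + 28.9
= 120.7 time units


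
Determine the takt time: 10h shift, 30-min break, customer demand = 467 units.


Available = 10×60 - 30 = 570 min
Takt time = 570 / 467
= 1.22 min/unit


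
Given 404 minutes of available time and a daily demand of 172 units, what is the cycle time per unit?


Cycle time = available time / demand
= 404 / 172
= 2.35 min/unit


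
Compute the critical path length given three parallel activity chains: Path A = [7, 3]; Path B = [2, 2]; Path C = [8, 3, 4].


Path A: 7 + 3 = 10
Path B: 2 + 2 = 4
Path C: 8 + 3 + 4 = 15
Critical path = longest = max(10, 4, 15)
= 15 (Path C)


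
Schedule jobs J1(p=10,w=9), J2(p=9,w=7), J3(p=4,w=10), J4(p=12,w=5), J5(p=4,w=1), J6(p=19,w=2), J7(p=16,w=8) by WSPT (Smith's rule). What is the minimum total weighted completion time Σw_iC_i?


WSPT order (by p/w): J3 → J1 → J2 → J7 → J4 → J5 → J6
  J3: C=4, w·C=10×4=40
  J1: C=14, w·C=9×14=126
  J2: C=23, w·C=7×23=161
  J7: C=39, w·C=8×39=312
  J4: C=51, w·C=5×51=255
  J5: C=55, w·C=1×55=55
  J6: C=74, w·C=2×74=148
Σ w·C = 1097
= 1097


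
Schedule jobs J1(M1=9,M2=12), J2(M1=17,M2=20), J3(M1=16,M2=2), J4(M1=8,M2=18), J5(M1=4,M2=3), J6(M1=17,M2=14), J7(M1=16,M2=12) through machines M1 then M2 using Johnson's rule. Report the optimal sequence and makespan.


Johnson's rule:
Group 1 (M1≤M2, sort by M1): ['J4', 'J1', 'J2']
Group 2 (M1>M2, sort desc M2): ['J6', 'J7', 'J5', 'J3']
Sequence: J4 → J1 → J2 → J6 → J7 → J5 → J3
Makespan calculation:
  J4: M1 done=8, M2 done=26
  J1: M1 done=17, M2 done=38
  J2: M1 done=34, M2 done=58
  J6: M1 done=51, M2 done=72
  J7: M1 done=67, M2 done=84
  J5: M1 done=71, M2 done=87
  J3: M1 done=87, M2 done=89
= Sequence: J4 → J1 → J2 → J6 → J7 → J5 → J3, Makespan: 89


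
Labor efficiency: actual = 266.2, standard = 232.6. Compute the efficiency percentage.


Efficiency = (actual / standard) × 100
= (266.2 / 232.6) × 100
= 114.4%


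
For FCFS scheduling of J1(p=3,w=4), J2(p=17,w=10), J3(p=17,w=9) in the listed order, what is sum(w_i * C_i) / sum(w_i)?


Completion times:
  J1: C=3, w×C=4×3=12
  J2: C=20, w×C=10×20=200
  J3: C=37, w×C=9×37=333
Sum w×C = 545
Sum w = 23
Weighted avg = 545/23
= 23.70


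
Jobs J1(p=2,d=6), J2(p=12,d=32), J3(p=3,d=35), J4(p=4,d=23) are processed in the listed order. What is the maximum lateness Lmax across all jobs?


Lateness per job (L = C - d):
  J1: C=2, d=6, L=-4
  J2: C=14, d=32, L=-18
  J3: C=17, d=35, L=-18
  J4: C=21, d=23, L=-2
Lmax = max(-4, -18, -18, -2)
= -2


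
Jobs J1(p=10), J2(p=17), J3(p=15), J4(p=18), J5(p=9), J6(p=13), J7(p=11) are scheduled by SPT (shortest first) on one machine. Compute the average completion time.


SPT order: J5 → J1 → J7 → J6 → J3 → J2 → J4
Completion times:
  J5: C=9
  J1: C=19
  J7: C=30
  J6: C=43
  J3: C=58
  J2: C=75
  J4: C=93
Sum = 327, n = 7
Mean flow = 327/7
= 46.71


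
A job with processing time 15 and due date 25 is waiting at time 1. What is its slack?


Slack = due - current_time - processing
= 25 - 1 - 15
= 9


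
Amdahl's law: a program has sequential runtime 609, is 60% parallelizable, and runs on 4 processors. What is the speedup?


Amdahl's law: T_p = T × ((1-p) + p/N)
= 609 × ((1-0.6) + 0.6/4)
= 609 × (0.40 + 0.1500)
= 609 × 0.5500
= 334.95
Speedup = 609/334.95
= 1.82×


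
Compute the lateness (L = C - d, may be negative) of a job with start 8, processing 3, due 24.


Completion = 8 + 3 = 11
Lateness = C - d = 11 - 24
= -13


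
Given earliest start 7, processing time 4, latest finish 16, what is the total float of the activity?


EF = ES + duration = 7 + 4 = 11
LS = LF - duration = 16 - 4 = 12
Total Float = LF - EF = 16 - 11
(or LS - ES = 12 - 7)
= 5


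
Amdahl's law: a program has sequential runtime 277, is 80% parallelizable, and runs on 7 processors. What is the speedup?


Amdahl's law: T_p = T × ((1-p) + p/N)
= 277 × ((1-0.8) + 0.8/7)
= 277 × (0.20 + 0.1143)
= 277 × 0.3143
= 87.06
Speedup = 277/87.06
= 3.18×


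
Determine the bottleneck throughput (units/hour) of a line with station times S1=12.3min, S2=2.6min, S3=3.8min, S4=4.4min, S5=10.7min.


Bottleneck = longest station time
Station times: [12.3, 2.6, 3.8, 4.4, 10.7]
Max = 12.3 min
Rate = 60 / 12.3
= 4.88 units/hour (bottleneck: 12.3min)


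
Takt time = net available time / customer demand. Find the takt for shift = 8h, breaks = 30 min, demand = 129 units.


Available = 8×60 - 30 = 450 min
Takt time = 450 / 129
= 3.49 min/unit


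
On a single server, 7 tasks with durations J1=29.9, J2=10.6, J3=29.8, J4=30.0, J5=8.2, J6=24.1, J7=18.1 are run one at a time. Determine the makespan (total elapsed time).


Sequential makespan: sum all processing times
= 29.9 + 10.6 + 29.8 + 30.0 + 8.2 + 24.1 + 18.1
= 150.7 time units


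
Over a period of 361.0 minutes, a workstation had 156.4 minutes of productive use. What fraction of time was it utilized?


Utilization = busy / total × 100
= 156.4 / 361.0 × 100
= 43.3%


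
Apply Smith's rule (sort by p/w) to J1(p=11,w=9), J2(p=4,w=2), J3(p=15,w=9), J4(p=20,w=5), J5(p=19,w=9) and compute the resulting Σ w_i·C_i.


WSPT order (by p/w): J1 → J3 → J2 → J5 → J4
  J1: C=11, w·C=9×11=99
  J3: C=26, w·C=9×26=234
  J2: C=30, w·C=2×30=60
  J5: C=49, w·C=9×49=441
  J4: C=69, w·C=5×69=345
Σ w·C = 1179
= 1179


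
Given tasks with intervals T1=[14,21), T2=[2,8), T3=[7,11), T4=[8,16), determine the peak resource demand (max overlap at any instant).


Check each time point for overlaps:
  t=7: 2 tasks active (T2, T3)
Max concurrent = 2


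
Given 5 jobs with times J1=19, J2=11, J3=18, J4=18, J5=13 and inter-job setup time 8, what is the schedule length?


Makespan = Σ processing + (n-1) × setup
= (19 + 11 + 18 + 18 + 13) + (5-1)×8
= 79 + 32
= 111 time units


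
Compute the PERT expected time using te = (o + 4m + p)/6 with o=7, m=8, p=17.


te = (o + 4m + p) / 6
= (7 + 4×8 + 17) / 6
= (7 + 32 + 17) / 6
= 56 / 6
= 9.33


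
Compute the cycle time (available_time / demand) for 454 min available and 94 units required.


Cycle time = available time / demand
= 454 / 94
= 4.83 min/unit


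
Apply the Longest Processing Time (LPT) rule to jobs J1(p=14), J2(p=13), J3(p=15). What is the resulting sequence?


LPT: sort by longest processing time first
  J3: p=15
  J1: p=14
  J2: p=13
Order: J3 → J1 → J2


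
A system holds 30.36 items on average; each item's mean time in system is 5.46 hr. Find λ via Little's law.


Little's law: L = λW → λ = L / W
= 30.36 / 5.46
= 5.56 per hour


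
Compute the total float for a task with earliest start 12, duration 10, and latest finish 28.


EF = ES + duration = 12 + 10 = 22
LS = LF - duration = 28 - 10 = 18
Total Float = LF - EF = 28 - 22
(or LS - ES = 18 - 12)
= 6


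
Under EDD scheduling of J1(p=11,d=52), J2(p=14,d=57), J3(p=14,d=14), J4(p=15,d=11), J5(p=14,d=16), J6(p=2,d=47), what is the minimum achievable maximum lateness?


EDD order: J4 → J3 → J5 → J6 → J1 → J2
Completion and lateness:
  J4: C=15, d=11, L=15-11=4
  J3: C=29, d=14, L=29-14=15
  J5: C=43, d=16, L=43-16=27
  J6: C=45, d=47, L=45-47=-2
  J1: C=56, d=52, L=56-52=4
  J2: C=70, d=57, L=70-57=13
Lmax = max(4, 15, 27, -2, 4, 13)
= 27


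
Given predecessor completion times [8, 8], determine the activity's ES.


ES = max of all predecessor completion times
Predecessors: [8, 8]
ES = max(8, 8)
= 8


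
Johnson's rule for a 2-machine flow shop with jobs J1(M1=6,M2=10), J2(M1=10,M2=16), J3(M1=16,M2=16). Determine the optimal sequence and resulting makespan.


Johnson's rule:
Group 1 (M1≤M2, sort by M1): ['J1', 'J2', 'J3']
Group 2 (M1>M2, sort desc M2): []
Sequence: J1 → J2 → J3
Makespan calculation:
  J1: M1 done=6, M2 done=16
  J2: M1 done=16, M2 done=32
  J3: M1 done=32, M2 done=48
= Sequence: J1 → J2 → J3, Makespan: 48


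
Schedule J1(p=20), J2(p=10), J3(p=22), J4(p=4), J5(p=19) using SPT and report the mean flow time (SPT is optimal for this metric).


SPT order: J4 → J2 → J5 → J1 → J3
Completion times:
  J4: C=4
  J2: C=14
  J5: C=33
  J1: C=53
  J3: C=75
Sum = 179, n = 5
Mean flow = 179/5
= 35.80


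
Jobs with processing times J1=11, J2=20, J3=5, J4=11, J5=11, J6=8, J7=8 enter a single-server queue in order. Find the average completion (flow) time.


Completion times:
  J1: completes at 11
  J2: completes at 31
  J3: completes at 36
  J4: completes at 47
  J5: completes at 58
  J6: completes at 66
  J7: completes at 74
Sum = 323
Average = 323/7
= 46.14


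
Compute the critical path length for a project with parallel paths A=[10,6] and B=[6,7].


Path A: 10 + 6 = 16
Path B: 6 + 7 = 13
Critical path = longest = max(16, 13)
= 16 (Path A)


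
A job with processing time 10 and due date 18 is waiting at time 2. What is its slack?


Slack = due - current_time - processing
= 18 - 2 - 10
= 6


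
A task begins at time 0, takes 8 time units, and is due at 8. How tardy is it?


Completion = start + processing = 0 + 8 = 8
Tardiness = max(0, C - d) = max(0, 8 - 8)
= max(0, 0)
= 0


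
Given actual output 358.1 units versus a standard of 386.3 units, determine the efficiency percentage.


Efficiency = (actual / standard) × 100
= (358.1 / 386.3) × 100
= 92.7%


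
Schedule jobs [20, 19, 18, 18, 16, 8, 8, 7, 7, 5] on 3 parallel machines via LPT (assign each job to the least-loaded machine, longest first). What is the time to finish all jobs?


Jobs (LPT sorted): [20, 19, 18, 18, 16, 8, 8, 7, 7, 5]
Machines: 3
  J=20 → Machine 1 (load: 0+20=20)
  J=19 → Machine 2 (load: 0+19=19)
  J=18 → Machine 3 (load: 0+18=18)
  J=18 → Machine 3 (load: 18+18=36)
  J=16 → Machine 2 (load: 19+16=35)
  J=8 → Machine 1 (load: 20+8=28)
  J=8 → Machine 1 (load: 28+8=36)
  J=7 → Machine 2 (load: 35+7=42)
  J=7 → Machine 1 (load: 36+7=43)
  J=5 → Machine 3 (load: 36+5=41)
Machine loads: [43, 42, 41]
Makespan = max = 43 time units
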